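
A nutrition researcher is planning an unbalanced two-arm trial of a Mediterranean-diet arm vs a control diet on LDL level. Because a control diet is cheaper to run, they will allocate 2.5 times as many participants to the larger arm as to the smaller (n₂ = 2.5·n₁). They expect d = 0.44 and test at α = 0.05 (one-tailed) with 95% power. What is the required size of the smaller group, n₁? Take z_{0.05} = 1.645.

n₁ = 79

With allocation ratio k = n₂/n₁ = 2.5, Var(x̄₁−x̄₂) = σ²(1/n₁ + 1/(k·n₁)) = σ²·(k+1)/(k·n₁).
So n₁ = (1 + 1/k)·((z_{α} + z_β)/d)² = 1.400 × (3.290/0.44)².
n₁ = 1.400 × 55.91 = 78.3.
Round up: n₁ = 79, giving n₂ = ⌈2.5 × 79⌉ = ⌈197.5⌉ = 198.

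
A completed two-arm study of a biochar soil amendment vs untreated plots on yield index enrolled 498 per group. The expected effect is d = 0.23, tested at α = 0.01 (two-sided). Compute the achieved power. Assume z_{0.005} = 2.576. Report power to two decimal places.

For two equal groups, power = Φ(d·√(n/2) − z_{α/2}).
d·√(n/2) = 0.23 × √(498/2) = 0.23 × 15.780 = 3.629.
z_β = 3.629 − 2.576 = 1.053.
Power = Φ(1.053) = 0.854.

power ≈ 0.85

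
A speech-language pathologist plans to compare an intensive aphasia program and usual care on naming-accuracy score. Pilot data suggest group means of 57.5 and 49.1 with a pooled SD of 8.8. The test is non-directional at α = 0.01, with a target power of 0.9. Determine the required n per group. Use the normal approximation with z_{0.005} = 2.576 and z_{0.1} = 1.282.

n = 33 per group

Cohen's d = |M₁ − M₂| / SD_pooled = |57.5 − 49.1| / 8.8 = 8.4 / 8.8 = 0.955.
For two independent groups with equal n: n = 2·((z_{α/2} + z_β) / d)².
z_{α/2} + z_β = 2.576 + 1.282 = 3.858.
n = 2 × (3.858 / 0.955)² = 2 × 4.040² = 2 × 16.32 = 32.6.
Round up to the next whole participant.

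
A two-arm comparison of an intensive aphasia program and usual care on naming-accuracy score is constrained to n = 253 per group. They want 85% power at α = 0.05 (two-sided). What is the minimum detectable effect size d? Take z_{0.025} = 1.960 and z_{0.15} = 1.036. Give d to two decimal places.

For two independent groups of n = 253 each: d_min = (z_{α/2} + z_β)·√(2/n).
z-sum = 1.960 + 1.036 = 2.996.
d_min = 2.996 × √(2/253) = 2.996 × 0.0889 = 0.266.

d_min ≈ 0.27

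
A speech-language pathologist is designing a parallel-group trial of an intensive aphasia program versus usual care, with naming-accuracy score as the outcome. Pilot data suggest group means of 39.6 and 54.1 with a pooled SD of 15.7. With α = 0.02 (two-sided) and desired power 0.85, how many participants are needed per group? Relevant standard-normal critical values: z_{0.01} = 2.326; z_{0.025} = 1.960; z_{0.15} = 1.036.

Cohen's d = |M₁ − M₂| / SD_pooled = |39.6 − 54.1| / 15.7 = 14.5 / 15.7 = 0.924.
For two independent groups with equal n: n = 2·((z_{α/2} + z_β) / d)².
z_{α/2} + z_β = 2.326 + 1.036 = 3.362.
n = 2 × (3.362 / 0.924)² = 2 × 3.639² = 2 × 13.24 = 26.5.
Round up to the next whole participant.

n = 27 per group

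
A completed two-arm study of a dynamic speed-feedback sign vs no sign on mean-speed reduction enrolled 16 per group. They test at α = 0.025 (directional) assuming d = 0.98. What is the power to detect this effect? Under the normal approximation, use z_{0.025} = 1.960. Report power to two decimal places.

For two equal groups, power = Φ(d·√(n/2) − z_{α}).
d·√(n/2) = 0.98 × √(16/2) = 0.98 × 2.828 = 2.772.
z_β = 2.772 − 1.960 = 0.812.
Power = Φ(0.812) = 0.792.

power ≈ 0.79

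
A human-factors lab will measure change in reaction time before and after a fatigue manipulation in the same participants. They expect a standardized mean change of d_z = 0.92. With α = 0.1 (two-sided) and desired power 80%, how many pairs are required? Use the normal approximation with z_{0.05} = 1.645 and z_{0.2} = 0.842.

For a paired (one-sample on differences) test: n = ((z_{α/2} + z_β) / d)².
z_{α/2} + z_β = 1.645 + 0.842 = 2.487.
n = (2.487 / 0.92)² = 2.703² = 7.31.
Round up.

n = 8 pairs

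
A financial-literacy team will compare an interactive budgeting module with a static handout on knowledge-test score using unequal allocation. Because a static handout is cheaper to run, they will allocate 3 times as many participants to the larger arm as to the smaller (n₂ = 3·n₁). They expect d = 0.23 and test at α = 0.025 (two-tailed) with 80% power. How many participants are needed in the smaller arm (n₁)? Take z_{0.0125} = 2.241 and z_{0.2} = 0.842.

n₁ = 240

With allocation ratio k = n₂/n₁ = 3, Var(x̄₁−x̄₂) = σ²(1/n₁ + 1/(k·n₁)) = σ²·(k+1)/(k·n₁).
So n₁ = (1 + 1/k)·((z_{α/2} + z_β)/d)² = 1.333 × (3.083/0.23)².
n₁ = 1.333 × 179.68 = 239.6.
Round up: n₁ = 240, giving n₂ = 3 × 240 = 720.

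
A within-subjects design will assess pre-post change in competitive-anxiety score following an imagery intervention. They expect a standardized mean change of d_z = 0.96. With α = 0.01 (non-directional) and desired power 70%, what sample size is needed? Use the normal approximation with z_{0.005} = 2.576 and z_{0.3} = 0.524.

n = 11 pairs

For a paired (one-sample on differences) test: n = ((z_{α/2} + z_β) / d)².
z_{α/2} + z_β = 2.576 + 0.524 = 3.100.
n = (3.100 / 0.96)² = 3.229² = 10.43.
Round up.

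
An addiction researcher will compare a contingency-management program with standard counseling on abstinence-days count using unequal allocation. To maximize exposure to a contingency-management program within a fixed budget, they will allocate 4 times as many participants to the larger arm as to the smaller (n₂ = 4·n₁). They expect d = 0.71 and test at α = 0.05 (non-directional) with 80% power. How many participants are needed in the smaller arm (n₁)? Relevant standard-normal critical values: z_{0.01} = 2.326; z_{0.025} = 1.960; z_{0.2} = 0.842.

n₁ = 20

With allocation ratio k = n₂/n₁ = 4, Var(x̄₁−x̄₂) = σ²(1/n₁ + 1/(k·n₁)) = σ²·(k+1)/(k·n₁).
So n₁ = (1 + 1/k)·((z_{α/2} + z_β)/d)² = 1.250 × (2.802/0.71)².
n₁ = 1.250 × 15.57 = 19.5.
Round up: n₁ = 20, giving n₂ = 4 × 20 = 80.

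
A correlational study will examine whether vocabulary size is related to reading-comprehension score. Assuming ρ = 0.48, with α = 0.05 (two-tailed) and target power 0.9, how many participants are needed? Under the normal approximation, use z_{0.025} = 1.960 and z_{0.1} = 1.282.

n = 42

Fisher's z: C = ½·ln((1+r)/(1−r)) = ½·ln(2.8462) = 0.5230.
n = ((z_{α/2} + z_β)/C)² + 3.
(1.960 + 1.282) / 0.5230 = 3.242 / 0.5230 = 6.199.
n = 6.199² + 3 = 38.43 + 3 = 41.4.
Round up.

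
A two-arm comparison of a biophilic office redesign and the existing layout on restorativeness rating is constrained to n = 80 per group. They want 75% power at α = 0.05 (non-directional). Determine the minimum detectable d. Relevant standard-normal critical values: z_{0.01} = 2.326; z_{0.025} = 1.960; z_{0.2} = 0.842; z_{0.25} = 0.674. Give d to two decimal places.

For two independent groups of n = 80 each: d_min = (z_{α/2} + z_β)·√(2/n).
z-sum = 1.960 + 0.674 = 2.634.
d_min = 2.634 × √(2/80) = 2.634 × 0.1581 = 0.416.

d_min ≈ 0.42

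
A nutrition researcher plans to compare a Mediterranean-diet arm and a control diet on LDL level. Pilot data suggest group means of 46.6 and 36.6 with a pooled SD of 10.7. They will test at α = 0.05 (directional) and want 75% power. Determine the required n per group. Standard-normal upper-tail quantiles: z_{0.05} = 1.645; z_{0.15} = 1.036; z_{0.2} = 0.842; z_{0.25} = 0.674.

Cohen's d = |M₁ − M₂| / SD_pooled = |46.6 − 36.6| / 10.7 = 10.0 / 10.7 = 0.935.
For two independent groups with equal n: n = 2·((z_{α} + z_β) / d)².
z_{α} + z_β = 1.645 + 0.674 = 2.319.
n = 2 × (2.319 / 0.935)² = 2 × 2.480² = 2 × 6.15 = 12.3.
Round up to the next whole participant.

n = 13 per group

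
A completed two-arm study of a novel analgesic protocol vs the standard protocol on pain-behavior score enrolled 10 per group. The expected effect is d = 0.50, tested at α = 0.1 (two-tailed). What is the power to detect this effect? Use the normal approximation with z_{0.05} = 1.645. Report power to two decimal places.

power ≈ 0.30

For two equal groups, power = Φ(d·√(n/2) − z_{α/2}).
d·√(n/2) = 0.50 × √(10/2) = 0.50 × 2.236 = 1.118.
z_β = 1.118 − 1.645 = -0.527.
Power = Φ(-0.527) = 0.299.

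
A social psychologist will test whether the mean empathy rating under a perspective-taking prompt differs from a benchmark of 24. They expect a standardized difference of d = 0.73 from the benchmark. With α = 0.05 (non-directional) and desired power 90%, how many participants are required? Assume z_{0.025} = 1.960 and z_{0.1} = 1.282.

n = 20

For a one-sample test: n = ((z_{α/2} + z_β) / d)².
z_{α/2} + z_β = 1.960 + 1.282 = 3.242.
n = (3.242 / 0.73)² = 4.441² = 19.72.
Round up.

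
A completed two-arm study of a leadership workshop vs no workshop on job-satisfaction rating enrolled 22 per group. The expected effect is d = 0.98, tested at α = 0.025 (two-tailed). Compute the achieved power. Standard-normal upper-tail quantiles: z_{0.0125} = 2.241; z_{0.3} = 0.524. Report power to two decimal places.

power ≈ 0.84

For two equal groups, power = Φ(d·√(n/2) − z_{α/2}).
d·√(n/2) = 0.98 × √(22/2) = 0.98 × 3.317 = 3.250.
z_β = 3.250 − 2.241 = 1.009.
Power = Φ(1.009) = 0.844.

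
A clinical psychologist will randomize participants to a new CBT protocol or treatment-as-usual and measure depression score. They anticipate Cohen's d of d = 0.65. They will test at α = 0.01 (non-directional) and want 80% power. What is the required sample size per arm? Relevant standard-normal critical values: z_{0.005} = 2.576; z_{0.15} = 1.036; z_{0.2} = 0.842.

n = 56 per group

For two independent groups with equal n: n = 2·((z_{α/2} + z_β) / d)².
z_{α/2} + z_β = 2.576 + 0.842 = 3.418.
n = 2 × (3.418 / 0.65)² = 2 × 5.258² = 2 × 27.65 = 55.3.
Round up to the next whole participant.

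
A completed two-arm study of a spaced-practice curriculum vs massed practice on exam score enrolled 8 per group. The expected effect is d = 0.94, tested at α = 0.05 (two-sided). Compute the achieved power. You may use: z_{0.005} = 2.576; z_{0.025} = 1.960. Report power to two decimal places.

power ≈ 0.47

For two equal groups, power = Φ(d·√(n/2) − z_{α/2}).
d·√(n/2) = 0.94 × √(8/2) = 0.94 × 2.000 = 1.880.
z_β = 1.880 − 1.960 = -0.080.
Power = Φ(-0.080) = 0.468.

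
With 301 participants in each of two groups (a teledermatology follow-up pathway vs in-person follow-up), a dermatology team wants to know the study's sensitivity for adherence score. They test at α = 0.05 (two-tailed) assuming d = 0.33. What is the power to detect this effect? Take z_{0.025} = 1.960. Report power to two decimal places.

power ≈ 0.98

For two equal groups, power = Φ(d·√(n/2) − z_{α/2}).
d·√(n/2) = 0.33 × √(301/2) = 0.33 × 12.268 = 4.048.
z_β = 4.048 − 1.960 = 2.088.
Power = Φ(2.088) = 0.982.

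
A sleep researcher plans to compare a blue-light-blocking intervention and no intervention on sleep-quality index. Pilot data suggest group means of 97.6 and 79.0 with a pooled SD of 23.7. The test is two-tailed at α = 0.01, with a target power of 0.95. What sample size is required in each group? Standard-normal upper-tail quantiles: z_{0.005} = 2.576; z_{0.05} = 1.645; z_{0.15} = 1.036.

n = 58 per group

Cohen's d = |M₁ − M₂| / SD_pooled = |97.6 − 79.0| / 23.7 = 18.6 / 23.7 = 0.785.
For two independent groups with equal n: n = 2·((z_{α/2} + z_β) / d)².
z_{α/2} + z_β = 2.576 + 1.645 = 4.221.
n = 2 × (4.221 / 0.785)² = 2 × 5.377² = 2 × 28.91 = 57.8.
Round up to the next whole participant.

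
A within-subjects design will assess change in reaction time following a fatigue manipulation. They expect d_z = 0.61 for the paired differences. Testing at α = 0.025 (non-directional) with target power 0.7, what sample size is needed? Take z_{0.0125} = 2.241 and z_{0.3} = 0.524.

n = 21 pairs

For a paired (one-sample on differences) test: n = ((z_{α/2} + z_β) / d)².
z_{α/2} + z_β = 2.241 + 0.524 = 2.765.
n = (2.765 / 0.61)² = 4.533² = 20.55.
Round up.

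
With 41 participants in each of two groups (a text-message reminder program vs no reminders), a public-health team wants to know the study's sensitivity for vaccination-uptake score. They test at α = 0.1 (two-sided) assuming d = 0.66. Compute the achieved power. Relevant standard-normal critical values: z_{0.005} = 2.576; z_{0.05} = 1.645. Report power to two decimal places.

For two equal groups, power = Φ(d·√(n/2) − z_{α/2}).
d·√(n/2) = 0.66 × √(41/2) = 0.66 × 4.528 = 2.988.
z_β = 2.988 − 1.645 = 1.343.
Power = Φ(1.343) = 0.910.

power ≈ 0.91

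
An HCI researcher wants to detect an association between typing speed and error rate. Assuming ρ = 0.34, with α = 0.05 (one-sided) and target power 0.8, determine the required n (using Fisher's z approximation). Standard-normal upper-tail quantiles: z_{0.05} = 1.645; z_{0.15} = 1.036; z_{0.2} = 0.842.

Fisher's z: C = ½·ln((1+r)/(1−r)) = ½·ln(2.0303) = 0.3541.
n = ((z_{α} + z_β)/C)² + 3.
(1.645 + 0.842) / 0.3541 = 2.487 / 0.3541 = 7.023.
n = 7.023² + 3 = 49.33 + 3 = 52.3.
Round up.

n = 53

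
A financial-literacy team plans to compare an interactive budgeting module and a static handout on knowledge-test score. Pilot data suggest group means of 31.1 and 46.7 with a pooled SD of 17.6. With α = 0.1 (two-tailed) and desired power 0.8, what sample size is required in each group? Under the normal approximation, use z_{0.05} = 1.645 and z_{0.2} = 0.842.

n = 16 per group

Cohen's d = |M₁ − M₂| / SD_pooled = |31.1 − 46.7| / 17.6 = 15.6 / 17.6 = 0.886.
For two independent groups with equal n: n = 2·((z_{α/2} + z_β) / d)².
z_{α/2} + z_β = 1.645 + 0.842 = 2.487.
n = 2 × (2.487 / 0.886)² = 2 × 2.807² = 2 × 7.88 = 15.8.
Round up to the next whole participant.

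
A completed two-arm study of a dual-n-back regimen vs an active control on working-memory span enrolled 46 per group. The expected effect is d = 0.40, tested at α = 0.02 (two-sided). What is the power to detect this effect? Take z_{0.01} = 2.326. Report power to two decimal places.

For two equal groups, power = Φ(d·√(n/2) − z_{α/2}).
d·√(n/2) = 0.40 × √(46/2) = 0.40 × 4.796 = 1.918.
z_β = 1.918 − 2.326 = -0.408.
Power = Φ(-0.408) = 0.342.

power ≈ 0.34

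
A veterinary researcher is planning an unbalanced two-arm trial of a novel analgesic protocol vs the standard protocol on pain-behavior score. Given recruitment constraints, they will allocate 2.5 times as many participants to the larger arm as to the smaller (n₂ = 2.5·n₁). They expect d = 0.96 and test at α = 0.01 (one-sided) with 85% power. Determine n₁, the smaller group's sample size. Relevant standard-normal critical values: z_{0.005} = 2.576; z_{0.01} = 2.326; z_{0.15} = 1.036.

With allocation ratio k = n₂/n₁ = 2.5, Var(x̄₁−x̄₂) = σ²(1/n₁ + 1/(k·n₁)) = σ²·(k+1)/(k·n₁).
So n₁ = (1 + 1/k)·((z_{α} + z_β)/d)² = 1.400 × (3.362/0.96)².
n₁ = 1.400 × 12.26 = 17.2.
Round up: n₁ = 18, giving n₂ = 2.5 × 18 = 45.

n₁ = 18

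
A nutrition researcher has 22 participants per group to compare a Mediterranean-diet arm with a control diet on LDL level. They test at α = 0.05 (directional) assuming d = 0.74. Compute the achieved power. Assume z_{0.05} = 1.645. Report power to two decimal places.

power ≈ 0.79

For two equal groups, power = Φ(d·√(n/2) − z_{α}).
d·√(n/2) = 0.74 × √(22/2) = 0.74 × 3.317 = 2.454.
z_β = 2.454 − 1.645 = 0.809.
Power = Φ(0.809) = 0.791.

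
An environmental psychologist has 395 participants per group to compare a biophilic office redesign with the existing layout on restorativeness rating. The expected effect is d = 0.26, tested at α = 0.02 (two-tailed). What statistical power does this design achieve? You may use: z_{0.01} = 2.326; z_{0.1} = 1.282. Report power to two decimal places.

For two equal groups, power = Φ(d·√(n/2) − z_{α/2}).
d·√(n/2) = 0.26 × √(395/2) = 0.26 × 14.053 = 3.654.
z_β = 3.654 − 2.326 = 1.328.
Power = Φ(1.328) = 0.908.

power ≈ 0.91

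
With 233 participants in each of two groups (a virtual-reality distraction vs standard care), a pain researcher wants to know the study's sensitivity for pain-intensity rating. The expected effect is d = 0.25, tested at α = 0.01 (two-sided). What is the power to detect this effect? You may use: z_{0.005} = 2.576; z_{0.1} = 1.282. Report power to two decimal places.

power ≈ 0.55

For two equal groups, power = Φ(d·√(n/2) − z_{α/2}).
d·√(n/2) = 0.25 × √(233/2) = 0.25 × 10.794 = 2.698.
z_β = 2.698 − 2.576 = 0.122.
Power = Φ(0.122) = 0.549.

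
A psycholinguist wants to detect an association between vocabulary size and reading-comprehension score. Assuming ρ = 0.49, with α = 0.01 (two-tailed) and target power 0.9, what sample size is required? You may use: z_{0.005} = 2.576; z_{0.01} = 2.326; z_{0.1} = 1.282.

Fisher's z: C = ½·ln((1+r)/(1−r)) = ½·ln(2.9216) = 0.5361.
n = ((z_{α/2} + z_β)/C)² + 3.
(2.576 + 1.282) / 0.5361 = 3.858 / 0.5361 = 7.196.
n = 7.196² + 3 = 51.79 + 3 = 54.8.
Round up.

n = 55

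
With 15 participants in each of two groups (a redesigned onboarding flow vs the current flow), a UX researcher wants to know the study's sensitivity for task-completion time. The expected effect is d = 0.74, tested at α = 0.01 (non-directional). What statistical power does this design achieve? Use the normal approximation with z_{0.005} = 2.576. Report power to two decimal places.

For two equal groups, power = Φ(d·√(n/2) − z_{α/2}).
d·√(n/2) = 0.74 × √(15/2) = 0.74 × 2.739 = 2.027.
z_β = 2.027 − 2.576 = -0.549.
Power = Φ(-0.549) = 0.291.

power ≈ 0.29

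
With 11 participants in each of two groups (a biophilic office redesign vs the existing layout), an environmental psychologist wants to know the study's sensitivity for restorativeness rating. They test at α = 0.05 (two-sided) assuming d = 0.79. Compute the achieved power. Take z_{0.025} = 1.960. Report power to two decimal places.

For two equal groups, power = Φ(d·√(n/2) − z_{α/2}).
d·√(n/2) = 0.79 × √(11/2) = 0.79 × 2.345 = 1.853.
z_β = 1.853 − 1.960 = -0.107.
Power = Φ(-0.107) = 0.457.

power ≈ 0.46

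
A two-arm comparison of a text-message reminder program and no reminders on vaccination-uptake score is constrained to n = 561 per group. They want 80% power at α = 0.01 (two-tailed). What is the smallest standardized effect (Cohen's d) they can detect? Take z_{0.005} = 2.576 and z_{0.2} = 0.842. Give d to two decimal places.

d_min ≈ 0.20

For two independent groups of n = 561 each: d_min = (z_{α/2} + z_β)·√(2/n).
z-sum = 2.576 + 0.842 = 3.418.
d_min = 3.418 × √(2/561) = 3.418 × 0.0597 = 0.204.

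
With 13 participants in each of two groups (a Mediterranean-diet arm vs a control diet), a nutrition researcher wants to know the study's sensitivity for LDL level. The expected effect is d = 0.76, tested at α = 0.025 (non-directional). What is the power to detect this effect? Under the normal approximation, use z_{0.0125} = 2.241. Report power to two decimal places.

power ≈ 0.38

For two equal groups, power = Φ(d·√(n/2) − z_{α/2}).
d·√(n/2) = 0.76 × √(13/2) = 0.76 × 2.550 = 1.938.
z_β = 1.938 − 2.241 = -0.303.
Power = Φ(-0.303) = 0.381.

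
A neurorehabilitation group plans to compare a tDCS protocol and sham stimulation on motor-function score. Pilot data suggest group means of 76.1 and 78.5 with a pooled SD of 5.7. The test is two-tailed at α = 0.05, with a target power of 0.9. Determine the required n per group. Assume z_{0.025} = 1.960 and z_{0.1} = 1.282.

n = 119 per group

Cohen's d = |M₁ − M₂| / SD_pooled = |76.1 − 78.5| / 5.7 = 2.4 / 5.7 = 0.421.
For two independent groups with equal n: n = 2·((z_{α/2} + z_β) / d)².
z_{α/2} + z_β = 1.960 + 1.282 = 3.242.
n = 2 × (3.242 / 0.421)² = 2 × 7.701² = 2 × 59.30 = 118.6.
Round up to the next whole participant.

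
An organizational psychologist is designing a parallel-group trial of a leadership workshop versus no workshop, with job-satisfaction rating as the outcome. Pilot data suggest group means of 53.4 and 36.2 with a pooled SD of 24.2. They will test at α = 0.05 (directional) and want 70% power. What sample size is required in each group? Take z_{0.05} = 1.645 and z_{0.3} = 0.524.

Cohen's d = |M₁ − M₂| / SD_pooled = |53.4 − 36.2| / 24.2 = 17.2 / 24.2 = 0.711.
For two independent groups with equal n: n = 2·((z_{α} + z_β) / d)².
z_{α} + z_β = 1.645 + 0.524 = 2.169.
n = 2 × (2.169 / 0.711)² = 2 × 3.051² = 2 × 9.31 = 18.6.
Round up to the next whole participant.

n = 19 per group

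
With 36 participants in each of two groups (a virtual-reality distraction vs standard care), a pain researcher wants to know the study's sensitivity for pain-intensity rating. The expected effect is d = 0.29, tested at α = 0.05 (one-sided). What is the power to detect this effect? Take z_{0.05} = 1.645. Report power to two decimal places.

power ≈ 0.34

For two equal groups, power = Φ(d·√(n/2) − z_{α}).
d·√(n/2) = 0.29 × √(36/2) = 0.29 × 4.243 = 1.230.
z_β = 1.230 − 1.645 = -0.415.
Power = Φ(-0.415) = 0.339.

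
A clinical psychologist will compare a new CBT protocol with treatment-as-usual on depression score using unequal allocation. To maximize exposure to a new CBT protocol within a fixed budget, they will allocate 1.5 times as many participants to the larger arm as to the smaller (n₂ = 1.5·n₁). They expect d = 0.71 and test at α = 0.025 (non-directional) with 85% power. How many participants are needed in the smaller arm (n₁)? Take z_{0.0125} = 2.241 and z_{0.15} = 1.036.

n₁ = 36

With allocation ratio k = n₂/n₁ = 1.5, Var(x̄₁−x̄₂) = σ²(1/n₁ + 1/(k·n₁)) = σ²·(k+1)/(k·n₁).
So n₁ = (1 + 1/k)·((z_{α/2} + z_β)/d)² = 1.667 × (3.277/0.71)².
n₁ = 1.667 × 21.30 = 35.5.
Round up: n₁ = 36, giving n₂ = 1.5 × 36 = 54.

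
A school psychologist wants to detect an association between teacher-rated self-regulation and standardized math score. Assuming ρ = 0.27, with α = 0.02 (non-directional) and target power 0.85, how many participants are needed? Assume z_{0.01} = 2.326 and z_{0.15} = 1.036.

Fisher's z: C = ½·ln((1+r)/(1−r)) = ½·ln(1.7397) = 0.2769.
n = ((z_{α/2} + z_β)/C)² + 3.
(2.326 + 1.036) / 0.2769 = 3.362 / 0.2769 = 12.142.
n = 12.142² + 3 = 147.42 + 3 = 150.4.
Round up.

n = 151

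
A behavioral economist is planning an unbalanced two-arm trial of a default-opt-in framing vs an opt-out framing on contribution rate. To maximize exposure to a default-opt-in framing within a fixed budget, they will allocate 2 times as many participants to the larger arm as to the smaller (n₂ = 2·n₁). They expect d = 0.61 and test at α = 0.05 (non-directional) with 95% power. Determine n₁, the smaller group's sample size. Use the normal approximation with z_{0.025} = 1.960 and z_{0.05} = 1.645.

With allocation ratio k = n₂/n₁ = 2, Var(x̄₁−x̄₂) = σ²(1/n₁ + 1/(k·n₁)) = σ²·(k+1)/(k·n₁).
So n₁ = (1 + 1/k)·((z_{α/2} + z_β)/d)² = 1.500 × (3.605/0.61)².
n₁ = 1.500 × 34.93 = 52.4.
Round up: n₁ = 53, giving n₂ = 2 × 53 = 106.

n₁ = 53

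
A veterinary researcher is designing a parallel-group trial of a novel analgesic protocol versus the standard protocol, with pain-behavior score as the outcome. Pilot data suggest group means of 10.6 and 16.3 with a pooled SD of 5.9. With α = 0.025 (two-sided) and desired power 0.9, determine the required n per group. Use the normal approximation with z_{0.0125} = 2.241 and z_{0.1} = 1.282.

n = 27 per group

Cohen's d = |M₁ − M₂| / SD_pooled = |10.6 − 16.3| / 5.9 = 5.7 / 5.9 = 0.966.
For two independent groups with equal n: n = 2·((z_{α/2} + z_β) / d)².
z_{α/2} + z_β = 2.241 + 1.282 = 3.523.
n = 2 × (3.523 / 0.966)² = 2 × 3.647² = 2 × 13.30 = 26.6.
Round up to the next whole participant.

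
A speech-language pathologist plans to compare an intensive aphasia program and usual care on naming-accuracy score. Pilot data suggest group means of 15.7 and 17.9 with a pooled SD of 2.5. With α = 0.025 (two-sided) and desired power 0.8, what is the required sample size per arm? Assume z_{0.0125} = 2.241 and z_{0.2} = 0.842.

n = 25 per group

Cohen's d = |M₁ − M₂| / SD_pooled = |15.7 − 17.9| / 2.5 = 2.2 / 2.5 = 0.880.
For two independent groups with equal n: n = 2·((z_{α/2} + z_β) / d)².
z_{α/2} + z_β = 2.241 + 0.842 = 3.083.
n = 2 × (3.083 / 0.880)² = 2 × 3.503² = 2 × 12.27 = 24.5.
Round up to the next whole participant.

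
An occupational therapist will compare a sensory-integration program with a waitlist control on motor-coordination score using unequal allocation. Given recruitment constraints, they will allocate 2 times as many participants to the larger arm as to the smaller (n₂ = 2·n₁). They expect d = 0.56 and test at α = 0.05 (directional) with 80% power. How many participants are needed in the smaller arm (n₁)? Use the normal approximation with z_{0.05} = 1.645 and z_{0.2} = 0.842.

With allocation ratio k = n₂/n₁ = 2, Var(x̄₁−x̄₂) = σ²(1/n₁ + 1/(k·n₁)) = σ²·(k+1)/(k·n₁).
So n₁ = (1 + 1/k)·((z_{α} + z_β)/d)² = 1.500 × (2.487/0.56)².
n₁ = 1.500 × 19.72 = 29.6.
Round up: n₁ = 30, giving n₂ = 2 × 30 = 60.

n₁ = 30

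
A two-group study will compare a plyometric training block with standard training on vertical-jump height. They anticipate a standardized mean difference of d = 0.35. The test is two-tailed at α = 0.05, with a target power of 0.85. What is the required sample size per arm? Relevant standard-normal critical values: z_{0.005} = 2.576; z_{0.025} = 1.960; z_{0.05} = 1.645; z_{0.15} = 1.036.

For two independent groups with equal n: n = 2·((z_{α/2} + z_β) / d)².
z_{α/2} + z_β = 1.960 + 1.036 = 2.996.
n = 2 × (2.996 / 0.35)² = 2 × 8.560² = 2 × 73.27 = 146.5.
Round up to the next whole participant.

n = 147 per group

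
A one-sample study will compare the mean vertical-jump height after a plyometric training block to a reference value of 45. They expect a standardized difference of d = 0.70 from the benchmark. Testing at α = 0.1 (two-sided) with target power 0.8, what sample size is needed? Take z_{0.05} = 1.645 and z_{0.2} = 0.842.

n = 13

For a one-sample test: n = ((z_{α/2} + z_β) / d)².
z_{α/2} + z_β = 1.645 + 0.842 = 2.487.
n = (2.487 / 0.70)² = 3.553² = 12.62.
Round up.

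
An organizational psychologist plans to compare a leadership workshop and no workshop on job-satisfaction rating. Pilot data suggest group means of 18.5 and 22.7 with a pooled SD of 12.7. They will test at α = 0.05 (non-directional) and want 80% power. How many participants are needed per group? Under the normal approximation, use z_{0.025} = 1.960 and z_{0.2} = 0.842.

n = 144 per group

Cohen's d = |M₁ − M₂| / SD_pooled = |18.5 − 22.7| / 12.7 = 4.2 / 12.7 = 0.331.
For two independent groups with equal n: n = 2·((z_{α/2} + z_β) / d)².
z_{α/2} + z_β = 1.960 + 0.842 = 2.802.
n = 2 × (2.802 / 0.331)² = 2 × 8.465² = 2 × 71.66 = 143.3.
Round up to the next whole participant.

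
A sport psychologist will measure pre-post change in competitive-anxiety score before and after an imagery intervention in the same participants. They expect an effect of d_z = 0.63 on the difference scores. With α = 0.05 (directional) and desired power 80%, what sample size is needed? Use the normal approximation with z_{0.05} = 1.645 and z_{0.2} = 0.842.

n = 16 pairs

For a paired (one-sample on differences) test: n = ((z_{α} + z_β) / d)².
z_{α} + z_β = 1.645 + 0.842 = 2.487.
n = (2.487 / 0.63)² = 3.948² = 15.58.
Round up.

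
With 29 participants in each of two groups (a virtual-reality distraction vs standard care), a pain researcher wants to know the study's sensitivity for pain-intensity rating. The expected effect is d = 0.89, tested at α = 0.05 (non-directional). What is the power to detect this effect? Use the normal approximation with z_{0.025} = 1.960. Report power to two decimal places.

For two equal groups, power = Φ(d·√(n/2) − z_{α/2}).
d·√(n/2) = 0.89 × √(29/2) = 0.89 × 3.808 = 3.389.
z_β = 3.389 − 1.960 = 1.429.
Power = Φ(1.429) = 0.924.

power ≈ 0.92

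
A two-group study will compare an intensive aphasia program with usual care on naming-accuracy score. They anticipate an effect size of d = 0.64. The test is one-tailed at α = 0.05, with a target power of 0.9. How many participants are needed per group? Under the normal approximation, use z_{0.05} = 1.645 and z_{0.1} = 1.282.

n = 42 per group

For two independent groups with equal n: n = 2·((z_{α} + z_β) / d)².
z_{α} + z_β = 1.645 + 1.282 = 2.927.
n = 2 × (2.927 / 0.64)² = 2 × 4.573² = 2 × 20.92 = 41.8.
Round up to the next whole participant.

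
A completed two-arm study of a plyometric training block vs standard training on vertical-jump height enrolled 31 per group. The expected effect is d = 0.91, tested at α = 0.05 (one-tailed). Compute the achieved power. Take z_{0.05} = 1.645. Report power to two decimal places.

For two equal groups, power = Φ(d·√(n/2) − z_{α}).
d·√(n/2) = 0.91 × √(31/2) = 0.91 × 3.937 = 3.583.
z_β = 3.583 − 1.645 = 1.938.
Power = Φ(1.938) = 0.974.

power ≈ 0.97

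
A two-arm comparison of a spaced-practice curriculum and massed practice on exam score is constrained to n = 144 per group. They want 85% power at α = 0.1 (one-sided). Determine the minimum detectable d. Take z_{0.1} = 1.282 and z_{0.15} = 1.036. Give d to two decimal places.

For two independent groups of n = 144 each: d_min = (z_{α} + z_β)·√(2/n).
z-sum = 1.282 + 1.036 = 2.318.
d_min = 2.318 × √(2/144) = 2.318 × 0.1179 = 0.273.

d_min ≈ 0.27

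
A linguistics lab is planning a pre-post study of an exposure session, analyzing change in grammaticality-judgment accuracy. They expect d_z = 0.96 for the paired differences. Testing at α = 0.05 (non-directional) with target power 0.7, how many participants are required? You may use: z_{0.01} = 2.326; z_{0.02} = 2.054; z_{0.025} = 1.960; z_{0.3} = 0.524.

For a paired (one-sample on differences) test: n = ((z_{α/2} + z_β) / d)².
z_{α/2} + z_β = 1.960 + 0.524 = 2.484.
n = (2.484 / 0.96)² = 2.587² = 6.70.
Round up.

n = 7 pairs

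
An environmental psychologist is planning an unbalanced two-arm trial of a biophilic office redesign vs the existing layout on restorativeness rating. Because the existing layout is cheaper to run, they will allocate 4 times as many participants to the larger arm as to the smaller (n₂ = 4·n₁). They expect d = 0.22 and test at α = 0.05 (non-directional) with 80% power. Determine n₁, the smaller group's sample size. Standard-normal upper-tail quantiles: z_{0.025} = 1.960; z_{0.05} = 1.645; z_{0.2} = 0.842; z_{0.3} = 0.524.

With allocation ratio k = n₂/n₁ = 4, Var(x̄₁−x̄₂) = σ²(1/n₁ + 1/(k·n₁)) = σ²·(k+1)/(k·n₁).
So n₁ = (1 + 1/k)·((z_{α/2} + z_β)/d)² = 1.250 × (2.802/0.22)².
n₁ = 1.250 × 162.21 = 202.8.
Round up: n₁ = 203, giving n₂ = 4 × 203 = 812.

n₁ = 203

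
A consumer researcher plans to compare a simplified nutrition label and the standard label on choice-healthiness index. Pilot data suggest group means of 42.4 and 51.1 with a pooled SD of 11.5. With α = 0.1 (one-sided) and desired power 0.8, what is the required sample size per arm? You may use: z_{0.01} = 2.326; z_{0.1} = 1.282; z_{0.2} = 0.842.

n = 16 per group

Cohen's d = |M₁ − M₂| / SD_pooled = |42.4 − 51.1| / 11.5 = 8.7 / 11.5 = 0.757.
For two independent groups with equal n: n = 2·((z_{α} + z_β) / d)².
z_{α} + z_β = 1.282 + 0.842 = 2.124.
n = 2 × (2.124 / 0.757)² = 2 × 2.806² = 2 × 7.87 = 15.7.
Round up to the next whole participant.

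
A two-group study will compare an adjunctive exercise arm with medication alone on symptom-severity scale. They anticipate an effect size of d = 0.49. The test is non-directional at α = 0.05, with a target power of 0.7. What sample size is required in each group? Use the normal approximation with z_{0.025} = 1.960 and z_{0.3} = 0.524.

n = 52 per group

For two independent groups with equal n: n = 2·((z_{α/2} + z_β) / d)².
z_{α/2} + z_β = 1.960 + 0.524 = 2.484.
n = 2 × (2.484 / 0.49)² = 2 × 5.069² = 2 × 25.70 = 51.4.
Round up to the next whole participant.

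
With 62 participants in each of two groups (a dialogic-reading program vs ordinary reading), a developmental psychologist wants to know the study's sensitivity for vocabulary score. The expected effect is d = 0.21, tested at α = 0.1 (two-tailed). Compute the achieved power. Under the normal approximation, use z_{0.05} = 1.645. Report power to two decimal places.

For two equal groups, power = Φ(d·√(n/2) − z_{α/2}).
d·√(n/2) = 0.21 × √(62/2) = 0.21 × 5.568 = 1.169.
z_β = 1.169 − 1.645 = -0.476.
Power = Φ(-0.476) = 0.317.

power ≈ 0.32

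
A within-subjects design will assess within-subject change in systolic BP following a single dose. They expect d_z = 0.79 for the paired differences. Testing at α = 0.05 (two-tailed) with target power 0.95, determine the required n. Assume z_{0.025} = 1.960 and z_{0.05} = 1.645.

n = 21 pairs

For a paired (one-sample on differences) test: n = ((z_{α/2} + z_β) / d)².
z_{α/2} + z_β = 1.960 + 1.645 = 3.605.
n = (3.605 / 0.79)² = 4.563² = 20.82.
Round up.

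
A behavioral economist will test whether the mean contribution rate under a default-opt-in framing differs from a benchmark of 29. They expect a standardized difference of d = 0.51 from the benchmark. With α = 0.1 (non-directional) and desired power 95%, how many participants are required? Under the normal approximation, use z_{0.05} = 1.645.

For a one-sample test: n = ((z_{α/2} + z_β) / d)².
z_{α/2} + z_β = 1.645 + 1.645 = 3.290.
n = (3.290 / 0.51)² = 6.451² = 41.62.
Round up.

n = 42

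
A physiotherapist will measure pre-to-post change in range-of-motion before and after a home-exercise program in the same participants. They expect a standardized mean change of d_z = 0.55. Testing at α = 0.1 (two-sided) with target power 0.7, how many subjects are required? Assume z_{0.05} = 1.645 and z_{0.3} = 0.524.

For a paired (one-sample on differences) test: n = ((z_{α/2} + z_β) / d)².
z_{α/2} + z_β = 1.645 + 0.524 = 2.169.
n = (2.169 / 0.55)² = 3.944² = 15.55.
Round up.

n = 16 pairs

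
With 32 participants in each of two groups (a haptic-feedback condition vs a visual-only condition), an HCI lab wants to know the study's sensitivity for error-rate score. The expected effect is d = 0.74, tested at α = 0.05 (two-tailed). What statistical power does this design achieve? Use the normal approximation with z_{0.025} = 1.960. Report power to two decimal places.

power ≈ 0.84

For two equal groups, power = Φ(d·√(n/2) − z_{α/2}).
d·√(n/2) = 0.74 × √(32/2) = 0.74 × 4.000 = 2.960.
z_β = 2.960 − 1.960 = 1.000.
Power = Φ(1.000) = 0.841.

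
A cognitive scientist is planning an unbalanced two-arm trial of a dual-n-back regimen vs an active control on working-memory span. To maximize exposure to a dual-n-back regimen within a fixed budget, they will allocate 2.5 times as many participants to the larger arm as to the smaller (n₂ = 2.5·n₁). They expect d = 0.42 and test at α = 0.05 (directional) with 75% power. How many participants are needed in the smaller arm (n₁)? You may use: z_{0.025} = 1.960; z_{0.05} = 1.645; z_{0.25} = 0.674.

With allocation ratio k = n₂/n₁ = 2.5, Var(x̄₁−x̄₂) = σ²(1/n₁ + 1/(k·n₁)) = σ²·(k+1)/(k·n₁).
So n₁ = (1 + 1/k)·((z_{α} + z_β)/d)² = 1.400 × (2.319/0.42)².
n₁ = 1.400 × 30.49 = 42.7.
Round up: n₁ = 43, giving n₂ = ⌈2.5 × 43⌉ = ⌈107.5⌉ = 108.

n₁ = 43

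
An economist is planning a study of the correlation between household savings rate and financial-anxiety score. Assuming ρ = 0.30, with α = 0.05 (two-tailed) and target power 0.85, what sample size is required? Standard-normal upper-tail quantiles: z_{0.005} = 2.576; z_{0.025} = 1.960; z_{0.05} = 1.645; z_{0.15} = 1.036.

Fisher's z: C = ½·ln((1+r)/(1−r)) = ½·ln(1.8571) = 0.3095.
n = ((z_{α/2} + z_β)/C)² + 3.
(1.960 + 1.036) / 0.3095 = 2.996 / 0.3095 = 9.680.
n = 9.680² + 3 = 93.70 + 3 = 96.7.
Round up.

n = 97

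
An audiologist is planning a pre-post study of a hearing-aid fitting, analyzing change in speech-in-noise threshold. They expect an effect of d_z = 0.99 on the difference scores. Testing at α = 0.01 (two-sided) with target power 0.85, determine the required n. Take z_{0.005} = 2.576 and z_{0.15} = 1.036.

For a paired (one-sample on differences) test: n = ((z_{α/2} + z_β) / d)².
z_{α/2} + z_β = 2.576 + 1.036 = 3.612.
n = (3.612 / 0.99)² = 3.648² = 13.31.
Round up.

n = 14 pairs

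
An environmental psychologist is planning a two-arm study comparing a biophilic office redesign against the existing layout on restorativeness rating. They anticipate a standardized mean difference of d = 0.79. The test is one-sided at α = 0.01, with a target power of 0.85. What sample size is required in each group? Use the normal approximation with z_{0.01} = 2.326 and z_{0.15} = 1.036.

n = 37 per group

For two independent groups with equal n: n = 2·((z_{α} + z_β) / d)².
z_{α} + z_β = 2.326 + 1.036 = 3.362.
n = 2 × (3.362 / 0.79)² = 2 × 4.256² = 2 × 18.11 = 36.2.
Round up to the next whole participant.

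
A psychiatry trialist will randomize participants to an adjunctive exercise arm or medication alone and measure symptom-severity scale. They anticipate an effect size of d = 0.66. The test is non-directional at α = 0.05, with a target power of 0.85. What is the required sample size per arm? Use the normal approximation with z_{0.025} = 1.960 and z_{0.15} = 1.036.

For two independent groups with equal n: n = 2·((z_{α/2} + z_β) / d)².
z_{α/2} + z_β = 1.960 + 1.036 = 2.996.
n = 2 × (2.996 / 0.66)² = 2 × 4.539² = 2 × 20.61 = 41.2.
Round up to the next whole participant.

n = 42 per group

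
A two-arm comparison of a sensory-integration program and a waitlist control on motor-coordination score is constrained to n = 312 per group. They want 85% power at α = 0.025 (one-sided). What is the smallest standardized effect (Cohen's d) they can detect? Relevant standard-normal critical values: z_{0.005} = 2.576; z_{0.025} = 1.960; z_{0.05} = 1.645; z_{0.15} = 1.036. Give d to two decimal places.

d_min ≈ 0.24

For two independent groups of n = 312 each: d_min = (z_{α} + z_β)·√(2/n).
z-sum = 1.960 + 1.036 = 2.996.
d_min = 2.996 × √(2/312) = 2.996 × 0.0801 = 0.240.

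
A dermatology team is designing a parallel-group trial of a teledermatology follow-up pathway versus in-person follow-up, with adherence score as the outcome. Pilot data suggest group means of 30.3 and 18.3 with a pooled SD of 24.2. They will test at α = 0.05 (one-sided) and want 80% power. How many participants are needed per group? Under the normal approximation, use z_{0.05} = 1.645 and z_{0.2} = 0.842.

n = 51 per group

Cohen's d = |M₁ − M₂| / SD_pooled = |30.3 − 18.3| / 24.2 = 12.0 / 24.2 = 0.496.
For two independent groups with equal n: n = 2·((z_{α} + z_β) / d)².
z_{α} + z_β = 1.645 + 0.842 = 2.487.
n = 2 × (2.487 / 0.496)² = 2 × 5.014² = 2 × 25.14 = 50.3.
Round up to the next whole participant.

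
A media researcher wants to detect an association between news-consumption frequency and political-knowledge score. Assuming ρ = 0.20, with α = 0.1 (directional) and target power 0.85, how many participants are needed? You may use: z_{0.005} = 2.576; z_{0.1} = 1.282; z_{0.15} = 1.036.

Fisher's z: C = ½·ln((1+r)/(1−r)) = ½·ln(1.5000) = 0.2027.
n = ((z_{α} + z_β)/C)² + 3.
(1.282 + 1.036) / 0.2027 = 2.318 / 0.2027 = 11.436.
n = 11.436² + 3 = 130.77 + 3 = 133.8.
Round up.

n = 134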